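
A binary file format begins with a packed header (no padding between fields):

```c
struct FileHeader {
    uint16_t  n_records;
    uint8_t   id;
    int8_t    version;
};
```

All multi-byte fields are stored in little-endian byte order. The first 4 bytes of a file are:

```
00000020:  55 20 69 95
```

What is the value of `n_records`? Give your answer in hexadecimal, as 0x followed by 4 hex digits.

`n_records` is the first field, at byte offset 0, occupying 2 bytes.
Bytes at offsets 0..1: 55 20.
Little-endian stores the least-significant byte at the lowest address.
Reassemble most-significant byte first: 20 55 → 0x2055.

0x2055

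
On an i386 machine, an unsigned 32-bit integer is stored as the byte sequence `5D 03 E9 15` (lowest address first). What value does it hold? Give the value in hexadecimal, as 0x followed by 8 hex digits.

0x15E9035D

In little-endian order the low byte comes first in memory.
Reassemble most-significant byte first: 15 E9 03 5D → 0x15E9035D.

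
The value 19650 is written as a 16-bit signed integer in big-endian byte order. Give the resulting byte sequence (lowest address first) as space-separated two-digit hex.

19650 in hexadecimal, padded to 16 bits, is 0x4CC2.
Split into bytes (most-significant first): 4C C2.
In big-endian order the high byte comes first in memory.
So the memory order matches the most-significant-first order: 4C C2.

4C C2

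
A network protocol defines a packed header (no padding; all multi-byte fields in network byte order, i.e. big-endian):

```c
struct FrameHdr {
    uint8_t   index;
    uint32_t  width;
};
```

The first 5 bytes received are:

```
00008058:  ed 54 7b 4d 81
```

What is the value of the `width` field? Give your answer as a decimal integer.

`width` follows `index` (1 byte), so it starts at byte offset 1 and occupies 4 bytes.
Bytes at offsets 1..4: 54 7B 4D 81.
Big-endian: lowest address holds the most-significant byte.
The bytes are already most-significant first: 0x547B4D81.
0x547B4D81 = 1417366913.

1417366913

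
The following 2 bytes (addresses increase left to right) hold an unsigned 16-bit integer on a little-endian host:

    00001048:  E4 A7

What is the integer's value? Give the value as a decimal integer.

Little-endian stores the least-significant byte at the lowest address.
Reassemble most-significant byte first: A7 E4 → 0xA7E4.
0xA7E4 = 42980.

42980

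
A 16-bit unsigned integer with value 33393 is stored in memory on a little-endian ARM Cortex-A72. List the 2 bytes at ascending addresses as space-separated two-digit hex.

33393 in hexadecimal, padded to 16 bits, is 0x8271.
Split into bytes (most-significant first): 82 71.
Little-endian: lowest address holds the least-significant byte.
So at ascending addresses the bytes are 71 82.

71 82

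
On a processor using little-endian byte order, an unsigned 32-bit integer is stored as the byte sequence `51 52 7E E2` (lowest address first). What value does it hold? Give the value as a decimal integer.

3799929425

Little-endian stores the least-significant byte at the lowest address.
Reassemble most-significant byte first: E2 7E 52 51 → 0xE27E5251.
0xE27E5251 = 3799929425.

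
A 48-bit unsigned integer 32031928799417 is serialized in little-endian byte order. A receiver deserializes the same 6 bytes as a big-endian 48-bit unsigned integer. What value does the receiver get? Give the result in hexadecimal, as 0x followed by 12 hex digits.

0xB9D0BC03221D

32031928799417 in 48-bit hexadecimal is 0x1D2203BCD0B9.
Stored little-endian, the bytes at ascending addresses are B9 D0 BC 03 22 1D.
Read back as big-endian, the last byte is least significant, giving 0xB9D0BC03221D.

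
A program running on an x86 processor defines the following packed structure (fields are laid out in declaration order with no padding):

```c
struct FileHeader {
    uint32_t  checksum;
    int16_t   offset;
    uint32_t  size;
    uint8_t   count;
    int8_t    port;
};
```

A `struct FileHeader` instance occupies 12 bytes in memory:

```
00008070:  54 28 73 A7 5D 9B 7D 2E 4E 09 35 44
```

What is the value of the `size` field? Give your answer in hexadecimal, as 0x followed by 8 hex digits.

`size` follows `checksum` (4 B), `offset` (2 B), so it starts at offset 4 + 2 = 6 and occupies 4 bytes.
Bytes at offsets 6..9: 7D 2E 4E 09.
Little-endian stores the least-significant byte at the lowest address.
Reassemble most-significant byte first: 09 4E 2E 7D → 0x094E2E7D.

0x094E2E7D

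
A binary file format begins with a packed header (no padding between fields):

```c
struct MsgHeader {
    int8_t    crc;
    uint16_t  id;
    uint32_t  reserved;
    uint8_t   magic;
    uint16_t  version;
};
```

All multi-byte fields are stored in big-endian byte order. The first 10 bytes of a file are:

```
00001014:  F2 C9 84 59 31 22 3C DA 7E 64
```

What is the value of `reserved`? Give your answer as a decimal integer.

1496392252

`reserved` follows `crc` (1 B), `id` (2 B), so it starts at offset 1 + 2 = 3 and occupies 4 bytes.
Bytes at offsets 3..6: 59 31 22 3C.
Big-endian stores the most-significant byte at the lowest address.
The bytes are already most-significant first: 0x5931223C.
0x5931223C = 1496392252.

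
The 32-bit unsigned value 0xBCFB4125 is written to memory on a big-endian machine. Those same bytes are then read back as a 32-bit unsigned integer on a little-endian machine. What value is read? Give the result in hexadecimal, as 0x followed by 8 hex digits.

0x2541FBBC

Stored big-endian, the bytes at ascending addresses are BC FB 41 25.
Read back as little-endian, the first byte is least significant, giving 0x2541FBBC.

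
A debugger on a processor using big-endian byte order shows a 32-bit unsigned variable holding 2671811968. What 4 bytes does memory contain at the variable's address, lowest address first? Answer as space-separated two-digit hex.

2671811968 in hexadecimal, padded to 32 bits, is 0x9F409D80.
Split into bytes (most-significant first): 9F 40 9D 80.
In big-endian order the high byte comes first in memory.
So the memory order matches the most-significant-first order: 9F 40 9D 80.

9F 40 9D 80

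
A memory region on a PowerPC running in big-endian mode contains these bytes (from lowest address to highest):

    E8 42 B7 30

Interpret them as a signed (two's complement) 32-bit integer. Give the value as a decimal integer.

In big-endian order the high byte comes first in memory.
The bytes are already most-significant first: 0xE842B730.
Top bit is set, so as a signed 32-bit value this is 0xE842B730 − 2^32 = -398280912.

-398280912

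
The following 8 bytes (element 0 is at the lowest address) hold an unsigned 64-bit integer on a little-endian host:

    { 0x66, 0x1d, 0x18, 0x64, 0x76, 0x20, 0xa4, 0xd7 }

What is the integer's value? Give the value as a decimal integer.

Little-endian stores the least-significant byte at the lowest address.
Reassemble most-significant byte first: D7 A4 20 76 64 18 1D 66 → 0xD7A4207664181D66.
0xD7A4207664181D66 = 15538580307192585574.

15538580307192585574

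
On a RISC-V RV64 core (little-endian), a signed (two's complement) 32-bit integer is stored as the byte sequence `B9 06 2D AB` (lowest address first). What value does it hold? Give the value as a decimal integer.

Little-endian stores the least-significant byte at the lowest address.
Reassemble most-significant byte first: AB 2D 06 B9 → 0xAB2D06B9.
Top bit is set, so as a signed 32-bit value this is 0xAB2D06B9 − 2^32 = -1423112519.

-1423112519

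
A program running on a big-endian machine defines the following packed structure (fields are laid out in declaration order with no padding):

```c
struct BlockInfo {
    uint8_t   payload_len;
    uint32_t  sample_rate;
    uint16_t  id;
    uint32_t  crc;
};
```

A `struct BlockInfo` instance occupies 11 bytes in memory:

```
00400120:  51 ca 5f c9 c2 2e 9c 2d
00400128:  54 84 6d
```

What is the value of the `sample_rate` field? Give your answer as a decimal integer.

3395275202

`sample_rate` follows `payload_len` (1 byte), so it starts at byte offset 1 and occupies 4 bytes.
Bytes at offsets 1..4: CA 5F C9 C2.
In big-endian order the high byte comes first in memory.
The bytes are already most-significant first: 0xCA5FC9C2.
0xCA5FC9C2 = 3395275202.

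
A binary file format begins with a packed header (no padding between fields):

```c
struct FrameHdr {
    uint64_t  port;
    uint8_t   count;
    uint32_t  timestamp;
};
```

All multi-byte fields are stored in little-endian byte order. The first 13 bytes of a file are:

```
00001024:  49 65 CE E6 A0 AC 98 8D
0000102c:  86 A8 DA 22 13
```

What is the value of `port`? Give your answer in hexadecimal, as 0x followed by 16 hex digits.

0x8D98ACA0E6CE6549

`port` is the first field, at byte offset 0, occupying 8 bytes.
Bytes at offsets 0..7: 49 65 CE E6 A0 AC 98 8D.
In little-endian order the low byte comes first in memory.
Reassemble most-significant byte first: 8D 98 AC A0 E6 CE 65 49 → 0x8D98ACA0E6CE6549.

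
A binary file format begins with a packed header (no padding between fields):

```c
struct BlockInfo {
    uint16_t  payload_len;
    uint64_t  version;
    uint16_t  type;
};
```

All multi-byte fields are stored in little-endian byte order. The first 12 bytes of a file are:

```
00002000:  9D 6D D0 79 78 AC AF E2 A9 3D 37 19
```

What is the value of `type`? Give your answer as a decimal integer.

6455

`type` follows `payload_len` (2 B), `version` (8 B), so it starts at offset 2 + 8 = 10 and occupies 2 bytes.
Bytes at offsets 10..11: 37 19.
In little-endian order the low byte comes first in memory.
Reassemble most-significant byte first: 19 37 → 0x1937.
0x1937 = 6455.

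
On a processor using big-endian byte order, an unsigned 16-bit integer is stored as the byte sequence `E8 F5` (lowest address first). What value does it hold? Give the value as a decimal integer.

59637

Big-endian: lowest address holds the most-significant byte.
The bytes are already most-significant first: 0xE8F5.
0xE8F5 = 59637.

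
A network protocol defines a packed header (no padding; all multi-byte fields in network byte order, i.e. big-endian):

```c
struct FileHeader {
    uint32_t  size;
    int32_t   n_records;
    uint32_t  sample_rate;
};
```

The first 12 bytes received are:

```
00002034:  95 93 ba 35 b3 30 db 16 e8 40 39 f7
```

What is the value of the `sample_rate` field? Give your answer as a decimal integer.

`sample_rate` follows `size` (4 B), `n_records` (4 B), so it starts at offset 4 + 4 = 8 and occupies 4 bytes.
Bytes at offsets 8..11: E8 40 39 F7.
Big-endian: lowest address holds the most-significant byte.
The bytes are already most-significant first: 0xE84039F7.
0xE84039F7 = 3896523255.

3896523255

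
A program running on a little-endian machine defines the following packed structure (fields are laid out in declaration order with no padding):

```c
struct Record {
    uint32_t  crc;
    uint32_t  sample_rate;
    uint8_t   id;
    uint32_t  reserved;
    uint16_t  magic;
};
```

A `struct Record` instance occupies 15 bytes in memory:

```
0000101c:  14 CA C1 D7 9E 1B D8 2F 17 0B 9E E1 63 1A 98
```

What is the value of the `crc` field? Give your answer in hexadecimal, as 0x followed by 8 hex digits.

`crc` is the first field, at byte offset 0, occupying 4 bytes.
Bytes at offsets 0..3: 14 CA C1 D7.
Little-endian stores the least-significant byte at the lowest address.
Reassemble most-significant byte first: D7 C1 CA 14 → 0xD7C1CA14.

0xD7C1CA14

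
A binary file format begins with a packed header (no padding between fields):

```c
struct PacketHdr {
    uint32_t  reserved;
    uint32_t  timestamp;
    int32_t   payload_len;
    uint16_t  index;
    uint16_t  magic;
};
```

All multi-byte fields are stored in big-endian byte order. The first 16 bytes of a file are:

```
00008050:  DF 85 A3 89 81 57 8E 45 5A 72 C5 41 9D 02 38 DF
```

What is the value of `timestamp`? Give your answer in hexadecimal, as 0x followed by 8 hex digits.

`timestamp` follows `reserved` (4 bytes), so it starts at byte offset 4 and occupies 4 bytes.
Bytes at offsets 4..7: 81 57 8E 45.
Big-endian: lowest address holds the most-significant byte.
The bytes are already most-significant first: 0x81578E45.

0x81578E45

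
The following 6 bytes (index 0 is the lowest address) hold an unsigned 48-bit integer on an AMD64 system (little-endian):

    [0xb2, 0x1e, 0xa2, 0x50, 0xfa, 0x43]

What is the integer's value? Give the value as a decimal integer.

Little-endian stores the least-significant byte at the lowest address.
Reassemble most-significant byte first: 43 FA 50 A2 1E B2 → 0x43FA50A21EB2.
0x43FA50A21EB2 = 74742373686962.

74742373686962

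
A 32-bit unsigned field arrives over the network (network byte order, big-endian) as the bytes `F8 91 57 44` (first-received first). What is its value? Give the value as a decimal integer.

Big-endian stores the most-significant byte at the lowest address.
The bytes are already most-significant first: 0xF8915744.
0xF8915744 = 4170274628.

4170274628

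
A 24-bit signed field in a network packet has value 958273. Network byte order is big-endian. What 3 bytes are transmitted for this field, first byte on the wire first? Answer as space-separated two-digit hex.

0E 9F 41

958273 in hexadecimal, padded to 24 bits, is 0x0E9F41.
Split into bytes (most-significant first): 0E 9F 41.
Big-endian: lowest address holds the most-significant byte.
So the memory order matches the most-significant-first order: 0E 9F 41.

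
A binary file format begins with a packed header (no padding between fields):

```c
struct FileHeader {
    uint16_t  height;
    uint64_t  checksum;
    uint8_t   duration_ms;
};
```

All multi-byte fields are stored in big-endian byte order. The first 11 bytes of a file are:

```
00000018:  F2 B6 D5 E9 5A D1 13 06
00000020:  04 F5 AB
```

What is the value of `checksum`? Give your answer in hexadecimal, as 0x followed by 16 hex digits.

0xD5E95AD1130604F5

`checksum` follows `height` (2 bytes), so it starts at byte offset 2 and occupies 8 bytes.
Bytes at offsets 2..9: D5 E9 5A D1 13 06 04 F5.
Big-endian: lowest address holds the most-significant byte.
The bytes are already most-significant first: 0xD5E95AD1130604F5.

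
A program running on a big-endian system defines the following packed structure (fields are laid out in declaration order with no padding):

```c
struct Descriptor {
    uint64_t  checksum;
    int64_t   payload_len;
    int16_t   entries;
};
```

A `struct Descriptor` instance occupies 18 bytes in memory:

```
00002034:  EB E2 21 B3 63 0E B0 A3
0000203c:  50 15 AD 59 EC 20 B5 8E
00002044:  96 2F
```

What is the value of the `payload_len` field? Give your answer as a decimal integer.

`payload_len` follows `checksum` (8 bytes), so it starts at byte offset 8 and occupies 8 bytes.
Bytes at offsets 8..15: 50 15 AD 59 EC 20 B5 8E.
Big-endian: lowest address holds the most-significant byte.
The bytes are already most-significant first: 0x5015AD59EC20B58E.
0x5015AD59EC20B58E = 5770709099270419854.

5770709099270419854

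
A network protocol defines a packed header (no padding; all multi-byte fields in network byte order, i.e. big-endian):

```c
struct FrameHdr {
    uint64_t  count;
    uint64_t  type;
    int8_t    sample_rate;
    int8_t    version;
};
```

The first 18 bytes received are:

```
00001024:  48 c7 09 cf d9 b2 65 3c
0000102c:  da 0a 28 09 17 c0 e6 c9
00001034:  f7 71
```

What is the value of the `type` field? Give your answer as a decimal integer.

15711414269553731273

`type` follows `count` (8 bytes), so it starts at byte offset 8 and occupies 8 bytes.
Bytes at offsets 8..15: DA 0A 28 09 17 C0 E6 C9.
Big-endian: lowest address holds the most-significant byte.
The bytes are already most-significant first: 0xDA0A280917C0E6C9.
0xDA0A280917C0E6C9 = 15711414269553731273.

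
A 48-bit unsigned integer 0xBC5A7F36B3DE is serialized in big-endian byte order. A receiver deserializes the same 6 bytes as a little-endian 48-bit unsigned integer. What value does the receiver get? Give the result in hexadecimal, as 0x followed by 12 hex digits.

Stored big-endian, the bytes at ascending addresses are BC 5A 7F 36 B3 DE.
Read back as little-endian, the first byte is least significant, giving 0xDEB3367F5ABC.

0xDEB3367F5ABC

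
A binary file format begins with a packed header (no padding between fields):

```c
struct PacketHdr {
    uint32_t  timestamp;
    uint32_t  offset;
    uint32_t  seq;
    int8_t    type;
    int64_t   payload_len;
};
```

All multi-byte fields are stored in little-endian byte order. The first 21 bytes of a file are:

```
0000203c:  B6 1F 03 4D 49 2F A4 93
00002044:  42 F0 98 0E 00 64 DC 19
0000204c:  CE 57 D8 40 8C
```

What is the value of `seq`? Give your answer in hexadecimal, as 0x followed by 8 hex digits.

`seq` follows `timestamp` (4 B), `offset` (4 B), so it starts at offset 4 + 4 = 8 and occupies 4 bytes.
Bytes at offsets 8..11: 42 F0 98 0E.
Little-endian: lowest address holds the least-significant byte.
Reassemble most-significant byte first: 0E 98 F0 42 → 0x0E98F042.

0x0E98F042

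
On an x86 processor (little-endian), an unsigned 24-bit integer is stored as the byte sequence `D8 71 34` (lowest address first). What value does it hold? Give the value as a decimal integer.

3437016

Little-endian stores the least-significant byte at the lowest address.
Reassemble most-significant byte first: 34 71 D8 → 0x3471D8.
0x3471D8 = 3437016.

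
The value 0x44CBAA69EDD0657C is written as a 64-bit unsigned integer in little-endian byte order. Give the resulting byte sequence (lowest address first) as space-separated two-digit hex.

7C 65 D0 ED 69 AA CB 44

Split into bytes (most-significant first): 44 CB AA 69 ED D0 65 7C.
Little-endian stores the least-significant byte at the lowest address.
So at ascending addresses the bytes are 7C 65 D0 ED 69 AA CB 44.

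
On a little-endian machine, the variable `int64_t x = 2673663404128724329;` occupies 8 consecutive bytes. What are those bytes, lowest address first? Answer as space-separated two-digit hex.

69 E5 0D 4C B3 C2 1A 25

2673663404128724329 in hexadecimal, padded to 64 bits, is 0x251AC2B34C0DE569.
Split into bytes (most-significant first): 25 1A C2 B3 4C 0D E5 69.
In little-endian order the low byte comes first in memory.
So at ascending addresses the bytes are 69 E5 0D 4C B3 C2 1A 25.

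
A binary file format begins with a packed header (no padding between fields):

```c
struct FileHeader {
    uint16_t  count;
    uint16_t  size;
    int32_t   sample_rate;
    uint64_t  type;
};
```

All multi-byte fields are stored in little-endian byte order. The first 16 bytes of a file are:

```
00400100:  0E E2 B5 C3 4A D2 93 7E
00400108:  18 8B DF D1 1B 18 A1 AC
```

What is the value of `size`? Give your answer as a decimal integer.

50101

`size` follows `count` (2 bytes), so it starts at byte offset 2 and occupies 2 bytes.
Bytes at offsets 2..3: B5 C3.
Little-endian stores the least-significant byte at the lowest address.
Reassemble most-significant byte first: C3 B5 → 0xC3B5.
0xC3B5 = 50101.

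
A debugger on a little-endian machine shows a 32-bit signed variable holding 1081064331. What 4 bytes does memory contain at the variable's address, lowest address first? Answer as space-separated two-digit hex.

8B BB 6F 40

1081064331 in hexadecimal, padded to 32 bits, is 0x406FBB8B.
Split into bytes (most-significant first): 40 6F BB 8B.
Little-endian: lowest address holds the least-significant byte.
So at ascending addresses the bytes are 8B BB 6F 40.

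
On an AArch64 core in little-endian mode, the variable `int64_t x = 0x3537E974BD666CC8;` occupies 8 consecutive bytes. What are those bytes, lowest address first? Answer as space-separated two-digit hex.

C8 6C 66 BD 74 E9 37 35

Split into bytes (most-significant first): 35 37 E9 74 BD 66 6C C8.
Little-endian: lowest address holds the least-significant byte.
So at ascending addresses the bytes are C8 6C 66 BD 74 E9 37 35.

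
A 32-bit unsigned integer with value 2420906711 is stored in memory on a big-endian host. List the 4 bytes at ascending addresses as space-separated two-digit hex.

90 4C 1A D7

2420906711 in hexadecimal, padded to 32 bits, is 0x904C1AD7.
Split into bytes (most-significant first): 90 4C 1A D7.
Big-endian: lowest address holds the most-significant byte.
So the memory order matches the most-significant-first order: 90 4C 1A D7.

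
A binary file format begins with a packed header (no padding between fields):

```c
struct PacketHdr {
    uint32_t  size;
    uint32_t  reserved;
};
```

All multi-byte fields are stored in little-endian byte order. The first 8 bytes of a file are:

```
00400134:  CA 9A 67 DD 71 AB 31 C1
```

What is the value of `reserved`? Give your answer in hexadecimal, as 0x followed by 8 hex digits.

`reserved` follows `size` (4 bytes), so it starts at byte offset 4 and occupies 4 bytes.
Bytes at offsets 4..7: 71 AB 31 C1.
In little-endian order the low byte comes first in memory.
Reassemble most-significant byte first: C1 31 AB 71 → 0xC131AB71.

0xC131AB71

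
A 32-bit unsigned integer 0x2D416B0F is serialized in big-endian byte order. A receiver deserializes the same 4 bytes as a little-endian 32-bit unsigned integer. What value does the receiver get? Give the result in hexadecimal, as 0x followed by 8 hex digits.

Stored big-endian, the bytes at ascending addresses are 2D 41 6B 0F.
Read back as little-endian, the first byte is least significant, giving 0x0F6B412D.

0x0F6B412D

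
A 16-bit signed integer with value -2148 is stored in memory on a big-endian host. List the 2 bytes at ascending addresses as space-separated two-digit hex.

Two's complement of -2148 in 16 bits: 2148 = 0x0864; invert → 0xF79B; add 1 → 0xF79C.
Split into bytes (most-significant first): F7 9C.
In big-endian order the high byte comes first in memory.
So the memory order matches the most-significant-first order: F7 9C.

F7 9C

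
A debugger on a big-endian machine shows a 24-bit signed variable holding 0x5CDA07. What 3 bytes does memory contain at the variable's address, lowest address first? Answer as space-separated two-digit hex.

5C DA 07

Split into bytes (most-significant first): 5C DA 07.
Big-endian stores the most-significant byte at the lowest address.
So the memory order matches the most-significant-first order: 5C DA 07.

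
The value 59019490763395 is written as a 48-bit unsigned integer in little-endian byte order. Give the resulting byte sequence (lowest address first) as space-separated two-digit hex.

83 22 C8 8B AD 35

59019490763395 in hexadecimal, padded to 48 bits, is 0x35AD8BC82283.
Split into bytes (most-significant first): 35 AD 8B C8 22 83.
Little-endian stores the least-significant byte at the lowest address.
So at ascending addresses the bytes are 83 22 C8 8B AD 35.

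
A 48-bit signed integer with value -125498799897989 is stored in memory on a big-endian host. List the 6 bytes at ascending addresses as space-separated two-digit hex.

Two's complement of -125498799897989 in 48 bits: 125498799897989 = 0x7223F7633D85; invert → 0x8DDC089CC27A; add 1 → 0x8DDC089CC27B.
Split into bytes (most-significant first): 8D DC 08 9C C2 7B.
Big-endian: lowest address holds the most-significant byte.
So the memory order matches the most-significant-first order: 8D DC 08 9C C2 7B.

8D DC 08 9C C2 7B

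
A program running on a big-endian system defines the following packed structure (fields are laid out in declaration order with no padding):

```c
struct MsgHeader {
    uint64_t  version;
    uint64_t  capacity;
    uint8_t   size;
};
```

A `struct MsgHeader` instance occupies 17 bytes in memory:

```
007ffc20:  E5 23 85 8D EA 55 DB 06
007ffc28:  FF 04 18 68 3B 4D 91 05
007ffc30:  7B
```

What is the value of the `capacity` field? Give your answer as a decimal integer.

18375839215529070853

`capacity` follows `version` (8 bytes), so it starts at byte offset 8 and occupies 8 bytes.
Bytes at offsets 8..15: FF 04 18 68 3B 4D 91 05.
Big-endian stores the most-significant byte at the lowest address.
The bytes are already most-significant first: 0xFF0418683B4D9105.
0xFF0418683B4D9105 = 18375839215529070853.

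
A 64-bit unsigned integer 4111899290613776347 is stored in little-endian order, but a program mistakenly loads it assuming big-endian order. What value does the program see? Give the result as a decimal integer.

4111899290613776347 in 64-bit hexadecimal is 0x3910669E7936FFDB.
Stored little-endian, the bytes at ascending addresses are DB FF 36 79 9E 66 10 39.
Read back as big-endian, the last byte is least significant, giving 0xDBFF36799E661039.
0xDBFF36799E661039 = 15852449109343866937.

15852449109343866937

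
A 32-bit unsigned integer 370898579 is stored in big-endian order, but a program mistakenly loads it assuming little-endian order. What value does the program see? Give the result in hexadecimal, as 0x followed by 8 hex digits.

0x93761B16

370898579 in 32-bit hexadecimal is 0x161B7693.
Stored big-endian, the bytes at ascending addresses are 16 1B 76 93.
Read back as little-endian, the first byte is least significant, giving 0x93761B16.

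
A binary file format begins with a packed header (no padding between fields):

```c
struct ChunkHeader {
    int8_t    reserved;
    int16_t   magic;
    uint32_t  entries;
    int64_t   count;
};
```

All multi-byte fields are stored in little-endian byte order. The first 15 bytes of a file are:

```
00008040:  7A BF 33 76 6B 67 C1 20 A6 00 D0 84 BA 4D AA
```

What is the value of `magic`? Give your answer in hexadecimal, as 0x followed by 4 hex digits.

`magic` follows `reserved` (1 byte), so it starts at byte offset 1 and occupies 2 bytes.
Bytes at offsets 1..2: BF 33.
In little-endian order the low byte comes first in memory.
Reassemble most-significant byte first: 33 BF → 0x33BF.

0x33BF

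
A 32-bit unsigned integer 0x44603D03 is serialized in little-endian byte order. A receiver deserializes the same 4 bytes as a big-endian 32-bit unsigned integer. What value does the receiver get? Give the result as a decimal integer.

Stored little-endian, the bytes at ascending addresses are 03 3D 60 44.
Read back as big-endian, the last byte is least significant, giving 0x033D6044.
0x033D6044 = 54353988.

54353988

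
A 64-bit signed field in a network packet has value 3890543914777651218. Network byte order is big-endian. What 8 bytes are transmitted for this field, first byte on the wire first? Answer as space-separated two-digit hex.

35 FD FD 13 D7 61 28 12

3890543914777651218 in hexadecimal, padded to 64 bits, is 0x35FDFD13D7612812.
Split into bytes (most-significant first): 35 FD FD 13 D7 61 28 12.
Big-endian stores the most-significant byte at the lowest address.
So the memory order matches the most-significant-first order: 35 FD FD 13 D7 61 28 12.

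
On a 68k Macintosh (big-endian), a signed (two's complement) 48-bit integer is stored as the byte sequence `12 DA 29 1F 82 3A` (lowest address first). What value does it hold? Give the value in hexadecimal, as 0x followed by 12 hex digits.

0x12DA291F823A

Big-endian stores the most-significant byte at the lowest address.
The bytes are already most-significant first: 0x12DA291F823A.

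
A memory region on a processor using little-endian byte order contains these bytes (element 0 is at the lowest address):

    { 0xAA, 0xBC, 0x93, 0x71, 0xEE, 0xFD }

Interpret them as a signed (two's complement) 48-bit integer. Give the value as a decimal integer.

-2274427159382

In little-endian order the low byte comes first in memory.
Reassemble most-significant byte first: FD EE 71 93 BC AA → 0xFDEE7193BCAA.
Top bit is set, so as a signed 48-bit value this is 0xFDEE7193BCAA − 2^48 = -2274427159382.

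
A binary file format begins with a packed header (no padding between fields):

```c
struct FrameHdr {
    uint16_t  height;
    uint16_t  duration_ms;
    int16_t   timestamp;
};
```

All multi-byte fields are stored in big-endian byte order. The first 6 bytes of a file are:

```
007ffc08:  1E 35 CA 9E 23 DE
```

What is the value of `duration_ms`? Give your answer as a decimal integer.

51870

`duration_ms` follows `height` (2 bytes), so it starts at byte offset 2 and occupies 2 bytes.
Bytes at offsets 2..3: CA 9E.
In big-endian order the high byte comes first in memory.
The bytes are already most-significant first: 0xCA9E.
0xCA9E = 51870.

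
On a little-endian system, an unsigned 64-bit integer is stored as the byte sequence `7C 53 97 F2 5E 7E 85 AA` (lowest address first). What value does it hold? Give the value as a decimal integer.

12287366104612295548

Little-endian: lowest address holds the least-significant byte.
Reassemble most-significant byte first: AA 85 7E 5E F2 97 53 7C → 0xAA857E5EF297537C.
0xAA857E5EF297537C = 12287366104612295548.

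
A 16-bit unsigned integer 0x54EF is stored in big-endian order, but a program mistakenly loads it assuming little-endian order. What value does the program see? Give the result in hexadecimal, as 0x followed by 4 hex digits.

0xEF54

Stored big-endian, the bytes at ascending addresses are 54 EF.
Read back as little-endian, the first byte is least significant, giving 0xEF54.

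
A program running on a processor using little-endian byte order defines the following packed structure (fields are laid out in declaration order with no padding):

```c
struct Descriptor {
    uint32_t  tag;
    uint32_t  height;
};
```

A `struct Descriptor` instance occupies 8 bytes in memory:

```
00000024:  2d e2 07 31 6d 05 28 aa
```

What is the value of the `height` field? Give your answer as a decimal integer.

2854749549

`height` follows `tag` (4 bytes), so it starts at byte offset 4 and occupies 4 bytes.
Bytes at offsets 4..7: 6D 05 28 AA.
Little-endian: lowest address holds the least-significant byte.
Reassemble most-significant byte first: AA 28 05 6D → 0xAA28056D.
0xAA28056D = 2854749549.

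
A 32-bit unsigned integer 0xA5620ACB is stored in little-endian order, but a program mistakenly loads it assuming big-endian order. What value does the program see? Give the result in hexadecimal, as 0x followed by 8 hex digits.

0xCB0A62A5

Stored little-endian, the bytes at ascending addresses are CB 0A 62 A5.
Read back as big-endian, the last byte is least significant, giving 0xCB0A62A5.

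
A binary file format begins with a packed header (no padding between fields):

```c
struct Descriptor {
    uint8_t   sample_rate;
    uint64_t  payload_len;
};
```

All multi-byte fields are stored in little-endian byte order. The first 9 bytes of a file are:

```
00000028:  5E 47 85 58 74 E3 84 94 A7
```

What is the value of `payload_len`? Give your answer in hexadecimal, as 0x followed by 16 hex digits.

0xA79484E374588547

`payload_len` follows `sample_rate` (1 byte), so it starts at byte offset 1 and occupies 8 bytes.
Bytes at offsets 1..8: 47 85 58 74 E3 84 94 A7.
In little-endian order the low byte comes first in memory.
Reassemble most-significant byte first: A7 94 84 E3 74 58 85 47 → 0xA79484E374588547.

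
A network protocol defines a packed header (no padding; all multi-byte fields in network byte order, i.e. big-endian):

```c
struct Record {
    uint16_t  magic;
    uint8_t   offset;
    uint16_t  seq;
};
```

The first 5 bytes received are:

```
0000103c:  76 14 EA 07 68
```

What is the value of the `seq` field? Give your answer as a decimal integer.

1896

`seq` follows `magic` (2 B), `offset` (1 B), so it starts at offset 2 + 1 = 3 and occupies 2 bytes.
Bytes at offsets 3..4: 07 68.
In big-endian order the high byte comes first in memory.
The bytes are already most-significant first: 0x0768.
0x0768 = 1896.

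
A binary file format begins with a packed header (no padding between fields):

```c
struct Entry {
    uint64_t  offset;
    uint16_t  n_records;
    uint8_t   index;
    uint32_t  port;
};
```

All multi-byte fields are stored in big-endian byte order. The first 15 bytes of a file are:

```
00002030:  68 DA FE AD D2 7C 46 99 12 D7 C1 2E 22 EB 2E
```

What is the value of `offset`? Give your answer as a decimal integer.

7555631347381585561

`offset` is the first field, at byte offset 0, occupying 8 bytes.
Bytes at offsets 0..7: 68 DA FE AD D2 7C 46 99.
In big-endian order the high byte comes first in memory.
The bytes are already most-significant first: 0x68DAFEADD27C4699.
0x68DAFEADD27C4699 = 7555631347381585561.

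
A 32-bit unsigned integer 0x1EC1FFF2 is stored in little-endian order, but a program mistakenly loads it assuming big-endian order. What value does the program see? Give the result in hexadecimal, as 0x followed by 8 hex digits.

Stored little-endian, the bytes at ascending addresses are F2 FF C1 1E.
Read back as big-endian, the last byte is least significant, giving 0xF2FFC11E.

0xF2FFC11E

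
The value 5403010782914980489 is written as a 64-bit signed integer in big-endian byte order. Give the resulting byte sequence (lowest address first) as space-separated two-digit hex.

5403010782914980489 in hexadecimal, padded to 64 bits, is 0x4AFB59AE4140AA89.
Split into bytes (most-significant first): 4A FB 59 AE 41 40 AA 89.
Big-endian stores the most-significant byte at the lowest address.
So the memory order matches the most-significant-first order: 4A FB 59 AE 41 40 AA 89.

4A FB 59 AE 41 40 AA 89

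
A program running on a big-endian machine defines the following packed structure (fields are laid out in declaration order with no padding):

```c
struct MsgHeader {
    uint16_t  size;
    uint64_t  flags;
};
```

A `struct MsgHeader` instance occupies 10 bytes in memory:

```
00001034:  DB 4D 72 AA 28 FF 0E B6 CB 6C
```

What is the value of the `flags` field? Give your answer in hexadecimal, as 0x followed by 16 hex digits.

0x72AA28FF0EB6CB6C

`flags` follows `size` (2 bytes), so it starts at byte offset 2 and occupies 8 bytes.
Bytes at offsets 2..9: 72 AA 28 FF 0E B6 CB 6C.
Big-endian stores the most-significant byte at the lowest address.
The bytes are already most-significant first: 0x72AA28FF0EB6CB6C.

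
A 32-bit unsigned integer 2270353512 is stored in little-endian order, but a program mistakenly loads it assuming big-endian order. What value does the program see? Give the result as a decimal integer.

2270353512 in 32-bit hexadecimal is 0x8752D868.
Stored little-endian, the bytes at ascending addresses are 68 D8 52 87.
Read back as big-endian, the last byte is least significant, giving 0x68D85287.
0x68D85287 = 1759007367.

1759007367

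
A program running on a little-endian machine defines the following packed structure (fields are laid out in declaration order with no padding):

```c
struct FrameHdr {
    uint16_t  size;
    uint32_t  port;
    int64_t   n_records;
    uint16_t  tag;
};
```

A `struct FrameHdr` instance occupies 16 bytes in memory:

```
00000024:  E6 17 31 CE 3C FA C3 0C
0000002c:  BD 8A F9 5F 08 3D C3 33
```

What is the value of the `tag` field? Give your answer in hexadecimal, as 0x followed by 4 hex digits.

`tag` follows `size` (2 B), `port` (4 B), `n_records` (8 B), so it starts at offset 2 + 4 + 8 = 14 and occupies 2 bytes.
Bytes at offsets 14..15: C3 33.
Little-endian: lowest address holds the least-significant byte.
Reassemble most-significant byte first: 33 C3 → 0x33C3.

0x33C3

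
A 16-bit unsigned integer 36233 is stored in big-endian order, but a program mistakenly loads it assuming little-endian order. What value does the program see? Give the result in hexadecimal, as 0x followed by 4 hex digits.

36233 in 16-bit hexadecimal is 0x8D89.
Stored big-endian, the bytes at ascending addresses are 8D 89.
Read back as little-endian, the first byte is least significant, giving 0x898D.

0x898D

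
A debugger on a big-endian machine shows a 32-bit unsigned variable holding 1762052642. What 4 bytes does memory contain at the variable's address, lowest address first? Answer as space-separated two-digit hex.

1762052642 in hexadecimal, padded to 32 bits, is 0x6906CA22.
Split into bytes (most-significant first): 69 06 CA 22.
Big-endian: lowest address holds the most-significant byte.
So the memory order matches the most-significant-first order: 69 06 CA 22.

69 06 CA 22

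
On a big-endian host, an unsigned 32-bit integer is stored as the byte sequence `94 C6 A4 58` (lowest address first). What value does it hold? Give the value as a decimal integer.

2496046168

In big-endian order the high byte comes first in memory.
The bytes are already most-significant first: 0x94C6A458.
0x94C6A458 = 2496046168.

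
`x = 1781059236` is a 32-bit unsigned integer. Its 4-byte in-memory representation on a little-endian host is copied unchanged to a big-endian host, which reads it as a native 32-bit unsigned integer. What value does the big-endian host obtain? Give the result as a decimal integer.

2764974186

1781059236 in 32-bit hexadecimal is 0x6A28CEA4.
Stored little-endian, the bytes at ascending addresses are A4 CE 28 6A.
Read back as big-endian, the last byte is least significant, giving 0xA4CE286A.
0xA4CE286A = 2764974186.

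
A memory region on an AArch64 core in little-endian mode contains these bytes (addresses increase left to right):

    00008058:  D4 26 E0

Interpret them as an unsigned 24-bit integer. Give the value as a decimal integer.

In little-endian order the low byte comes first in memory.
Reassemble most-significant byte first: E0 26 D4 → 0xE026D4.
0xE026D4 = 14690004.

14690004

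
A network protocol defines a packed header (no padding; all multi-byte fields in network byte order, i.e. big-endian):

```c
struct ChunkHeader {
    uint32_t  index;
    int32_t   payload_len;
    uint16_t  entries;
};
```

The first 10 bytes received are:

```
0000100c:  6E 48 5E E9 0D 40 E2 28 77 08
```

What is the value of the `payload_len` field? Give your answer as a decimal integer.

222356008

`payload_len` follows `index` (4 bytes), so it starts at byte offset 4 and occupies 4 bytes.
Bytes at offsets 4..7: 0D 40 E2 28.
Big-endian: lowest address holds the most-significant byte.
The bytes are already most-significant first: 0x0D40E228.
0x0D40E228 = 222356008.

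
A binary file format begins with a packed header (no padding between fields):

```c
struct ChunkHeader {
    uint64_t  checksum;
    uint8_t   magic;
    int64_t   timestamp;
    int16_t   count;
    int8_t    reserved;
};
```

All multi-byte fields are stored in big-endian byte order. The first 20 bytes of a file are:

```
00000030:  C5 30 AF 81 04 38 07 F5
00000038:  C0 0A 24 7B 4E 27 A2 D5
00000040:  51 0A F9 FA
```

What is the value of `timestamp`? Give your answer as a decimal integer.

`timestamp` follows `checksum` (8 B), `magic` (1 B), so it starts at offset 8 + 1 = 9 and occupies 8 bytes.
Bytes at offsets 9..16: 0A 24 7B 4E 27 A2 D5 51.
Big-endian stores the most-significant byte at the lowest address.
The bytes are already most-significant first: 0x0A247B4E27A2D551.
0x0A247B4E27A2D551 = 730844615143511377.

730844615143511377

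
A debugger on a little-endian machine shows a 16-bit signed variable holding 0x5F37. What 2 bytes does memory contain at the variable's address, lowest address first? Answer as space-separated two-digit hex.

37 5F

Split into bytes (most-significant first): 5F 37.
Little-endian: lowest address holds the least-significant byte.
So at ascending addresses the bytes are 37 5F.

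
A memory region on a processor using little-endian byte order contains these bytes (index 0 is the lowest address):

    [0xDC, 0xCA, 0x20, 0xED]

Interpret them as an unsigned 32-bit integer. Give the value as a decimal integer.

Little-endian: lowest address holds the least-significant byte.
Reassemble most-significant byte first: ED 20 CA DC → 0xED20CADC.
0xED20CADC = 3978349276.

3978349276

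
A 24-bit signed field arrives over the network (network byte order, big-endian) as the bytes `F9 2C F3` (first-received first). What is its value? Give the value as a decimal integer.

Big-endian: lowest address holds the most-significant byte.
The bytes are already most-significant first: 0xF92CF3.
Top bit is set, so as a signed 24-bit value this is 0xF92CF3 − 2^24 = -447245.

-447245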